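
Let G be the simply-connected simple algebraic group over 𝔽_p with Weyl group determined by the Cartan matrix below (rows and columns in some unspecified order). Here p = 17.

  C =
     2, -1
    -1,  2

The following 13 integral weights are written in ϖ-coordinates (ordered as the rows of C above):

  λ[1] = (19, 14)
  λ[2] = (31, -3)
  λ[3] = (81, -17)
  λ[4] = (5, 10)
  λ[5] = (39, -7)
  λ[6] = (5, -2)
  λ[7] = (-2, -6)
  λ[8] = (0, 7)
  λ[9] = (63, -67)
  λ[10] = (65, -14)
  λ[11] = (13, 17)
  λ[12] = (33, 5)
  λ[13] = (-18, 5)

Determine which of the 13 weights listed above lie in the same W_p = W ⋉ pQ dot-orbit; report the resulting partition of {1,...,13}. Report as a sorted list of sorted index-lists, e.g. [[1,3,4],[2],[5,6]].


Type A_2, rank 2, |W|=6; reorder rows/cols to standard.

Folding the 13 weights λ_j+ρ into Ā_17 (reps in the given 2-coord order):

  λ_1 → (1, 2);  λ_2 → (2, 13);  λ_3 → (1, 2);  λ_4 → (6, 11);  λ_5 → (6, 11);  λ_6 → (5, 1);  λ_7 → (5, 1);  λ_8 → (1, 8);  λ_9 → (2, 13);  λ_10 → (2, 13);  λ_11 → (1, 2);  λ_12 → (6, 11);  λ_13 → (6, 11)

Grouping the 13 weights by Ā_17-representative: 5 linkage classes.

[[1, 3, 11], [2, 9, 10], [4, 5, 12, 13], [6, 7], [8]]


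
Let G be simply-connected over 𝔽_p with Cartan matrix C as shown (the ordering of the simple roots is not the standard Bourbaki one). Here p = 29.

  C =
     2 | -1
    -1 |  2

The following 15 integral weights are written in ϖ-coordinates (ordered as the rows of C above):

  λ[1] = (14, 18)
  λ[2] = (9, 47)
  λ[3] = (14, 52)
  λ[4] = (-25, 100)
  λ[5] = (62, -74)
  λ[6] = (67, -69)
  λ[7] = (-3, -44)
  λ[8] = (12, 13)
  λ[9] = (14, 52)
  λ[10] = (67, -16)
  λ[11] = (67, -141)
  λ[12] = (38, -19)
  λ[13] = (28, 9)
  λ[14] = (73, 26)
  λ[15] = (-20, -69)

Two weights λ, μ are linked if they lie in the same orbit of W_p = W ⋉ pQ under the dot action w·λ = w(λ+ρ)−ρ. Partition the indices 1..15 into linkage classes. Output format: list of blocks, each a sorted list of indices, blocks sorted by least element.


Cartan matrix: type A_2 (|W|=6); un-permuting the 2 rows.

Alcove-folded reps (p=29, 15 weights, presented ϖ-order):

    [1] (10, 14)
    [2] (19, 0)
    [3] (14, 10)
    [4] (14, 10)
    [5] (14, 10)
    [6] (19, 0)
    [7] (13, 14)
    [8] (13, 14)
    [9] (14, 10)
    [10] (10, 14)
    [11] (14, 10)
    [12] (11, 8)
    [13] (19, 0)
    [14] (13, 14)
    [15] (19, 0)

Linkage partition of the 15 weights (5 classes, p=29):

[[1, 10], [2, 6, 13, 15], [3, 4, 5, 9, 11], [7, 8, 14], [12]]


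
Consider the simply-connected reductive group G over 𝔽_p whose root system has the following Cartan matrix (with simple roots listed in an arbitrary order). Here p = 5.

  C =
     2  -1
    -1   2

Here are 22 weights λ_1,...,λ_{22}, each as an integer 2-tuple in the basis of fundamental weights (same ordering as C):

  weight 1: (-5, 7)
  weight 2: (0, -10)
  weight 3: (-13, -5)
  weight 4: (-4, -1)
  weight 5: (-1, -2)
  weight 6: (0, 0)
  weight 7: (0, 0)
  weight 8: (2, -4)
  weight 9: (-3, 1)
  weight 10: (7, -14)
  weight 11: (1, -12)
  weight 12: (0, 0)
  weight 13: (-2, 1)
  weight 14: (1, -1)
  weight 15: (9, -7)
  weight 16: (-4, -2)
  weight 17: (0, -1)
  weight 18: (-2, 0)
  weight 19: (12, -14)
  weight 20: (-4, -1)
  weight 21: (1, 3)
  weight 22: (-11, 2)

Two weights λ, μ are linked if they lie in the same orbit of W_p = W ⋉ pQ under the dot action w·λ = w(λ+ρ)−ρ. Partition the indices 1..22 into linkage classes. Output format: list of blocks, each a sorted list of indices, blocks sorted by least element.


C ↔ A_2 under row/col permutation; |W(A_2)| = 6.

Each λ_j+ρ reduced to Ā_5; 2-tuples below use C's row order:

  1: (1, 1) · 2: (1, 3) · 3: (1, 3) · 4: (0, 3) · 5: (1, 0) · 6: (1, 1) · 7: (1, 1) · 8: (0, 3) · 9: (2, 0) · 10: (0, 3) · 11: (1, 3) · 12: (1, 1) · 13: (1, 1) · 14: (2, 0) · 15: (1, 0) · 16: (1, 3) · 17: (1, 0) · 18: (1, 0) · 19: (2, 0) · 20: (0, 3) · 21: (1, 3) · 22: (2, 0)

Linkage partition of the 22 weights (5 classes, p=5):

[[1, 6, 7, 12, 13], [2, 3, 11, 16, 21], [4, 8, 10, 20], [5, 15, 17, 18], [9, 14, 19, 22]]


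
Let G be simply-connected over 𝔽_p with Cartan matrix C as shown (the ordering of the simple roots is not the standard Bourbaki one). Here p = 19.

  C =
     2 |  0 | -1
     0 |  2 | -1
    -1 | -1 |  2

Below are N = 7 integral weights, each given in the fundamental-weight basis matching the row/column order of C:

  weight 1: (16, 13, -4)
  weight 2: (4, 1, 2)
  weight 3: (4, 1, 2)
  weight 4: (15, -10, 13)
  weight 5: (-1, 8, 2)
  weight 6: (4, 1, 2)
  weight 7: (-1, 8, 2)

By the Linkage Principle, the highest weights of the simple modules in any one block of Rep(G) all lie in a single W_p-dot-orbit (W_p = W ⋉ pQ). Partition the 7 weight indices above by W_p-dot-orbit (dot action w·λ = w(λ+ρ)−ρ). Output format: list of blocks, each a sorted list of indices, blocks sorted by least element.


Cartan matrix: type A_3 (|W|=24); un-permuting the 3 rows.

λ_j+ρ reflected into Ā_19 (⟨·,θ^∨⟩≤19); 3-tuples as given:

  [1] (5, 2, 3);  [2] (5, 2, 3);  [3] (5, 2, 3);  [4] (5, 2, 3);  [5] (0, 9, 3);  [6] (5, 2, 3);  [7] (0, 9, 3)

Partition of {1..7} into 2 W_19-dot-orbits:

[[1, 2, 3, 4, 6], [5, 7]]


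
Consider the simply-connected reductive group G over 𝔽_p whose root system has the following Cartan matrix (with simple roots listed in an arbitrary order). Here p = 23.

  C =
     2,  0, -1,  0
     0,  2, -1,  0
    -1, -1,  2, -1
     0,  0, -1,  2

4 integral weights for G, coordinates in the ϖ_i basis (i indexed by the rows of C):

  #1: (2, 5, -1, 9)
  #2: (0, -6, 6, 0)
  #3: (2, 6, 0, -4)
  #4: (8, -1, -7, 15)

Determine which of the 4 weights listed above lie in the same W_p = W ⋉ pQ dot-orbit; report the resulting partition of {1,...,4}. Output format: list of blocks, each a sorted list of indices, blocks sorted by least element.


Type D_4, rank 4, |W|=192; reorder rows/cols to standard.

λ_j+ρ reflected into Ā_23 (⟨·,θ^∨⟩≤23); 4-tuples as given:

  λ_1 → (3, 6, 0, 10)
  λ_2 → (1, 5, 2, 1)
  λ_3 → (1, 5, 2, 1)
  λ_4 → (3, 6, 0, 10)

These 4 weights hit 2 W_23-dot-orbits; sizes (2, 2):

[[1, 4], [2, 3]]


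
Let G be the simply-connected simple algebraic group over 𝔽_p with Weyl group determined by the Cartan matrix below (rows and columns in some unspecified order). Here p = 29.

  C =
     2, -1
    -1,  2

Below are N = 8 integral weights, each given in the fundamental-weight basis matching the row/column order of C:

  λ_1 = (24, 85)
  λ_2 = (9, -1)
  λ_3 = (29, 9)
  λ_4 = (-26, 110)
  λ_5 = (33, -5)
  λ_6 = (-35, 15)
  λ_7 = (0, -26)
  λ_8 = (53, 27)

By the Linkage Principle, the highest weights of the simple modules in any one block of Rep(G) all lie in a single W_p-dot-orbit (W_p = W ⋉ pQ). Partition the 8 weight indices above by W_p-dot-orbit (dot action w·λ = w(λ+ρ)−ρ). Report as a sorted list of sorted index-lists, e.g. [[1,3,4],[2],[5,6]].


Root system A_2: the 2×2 matrix C matches after relabeling.

Ā_29 reps of the 8 weights (A_2, coords as presented):

    λ_1 → (24, 1)
    λ_2 → (10, 0)
    λ_3 → (18, 1)
    λ_4 → (24, 1)
    λ_5 → (24, 1)
    λ_6 → (11, 13)
    λ_7 → (24, 1)
    λ_8 → (24, 1)

The 8 indices split into 4 linkage classes (same alcove rep ⇔ same W_29-dot-orbit):

[[1, 4, 5, 7, 8], [2], [3], [6]]


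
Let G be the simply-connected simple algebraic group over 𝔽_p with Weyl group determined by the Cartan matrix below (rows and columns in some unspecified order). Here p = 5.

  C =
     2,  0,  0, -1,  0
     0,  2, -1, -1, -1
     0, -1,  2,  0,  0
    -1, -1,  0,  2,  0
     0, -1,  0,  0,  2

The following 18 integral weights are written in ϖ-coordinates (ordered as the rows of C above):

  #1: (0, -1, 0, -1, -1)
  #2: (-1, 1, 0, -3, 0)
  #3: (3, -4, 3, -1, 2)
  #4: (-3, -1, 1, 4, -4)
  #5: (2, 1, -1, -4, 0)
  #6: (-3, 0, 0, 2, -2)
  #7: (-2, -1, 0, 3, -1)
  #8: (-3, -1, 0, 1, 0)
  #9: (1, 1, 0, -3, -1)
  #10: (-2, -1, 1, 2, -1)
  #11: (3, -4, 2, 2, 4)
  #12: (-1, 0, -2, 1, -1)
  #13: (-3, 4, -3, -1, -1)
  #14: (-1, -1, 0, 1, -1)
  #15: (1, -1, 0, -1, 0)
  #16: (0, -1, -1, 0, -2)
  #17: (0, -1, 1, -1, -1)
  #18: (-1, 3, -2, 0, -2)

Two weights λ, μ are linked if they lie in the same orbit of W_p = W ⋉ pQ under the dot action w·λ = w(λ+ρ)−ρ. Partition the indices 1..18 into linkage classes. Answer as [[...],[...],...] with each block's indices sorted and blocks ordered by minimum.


Root system D_5: the 5×5 matrix C matches after relabeling.

Alcove-folded reps (p=5, 18 weights, presented ϖ-order):

  [1] (1, 0, 1, 0, 0);  [2] (2, 0, 1, 0, 1);  [3] (1, 0, 1, 0, 0);  [4] (0, 0, 1, 2, 0);  [5] (0, 0, 1, 2, 0);  [6] (2, 0, 1, 0, 1);  [7] (1, 0, 1, 0, 0);  [8] (2, 0, 1, 0, 1);  [9] (0, 0, 1, 2, 0);  [10] (1, 0, 2, 0, 0);  [11] (1, 0, 2, 0, 0);  [12] (0, 0, 1, 2, 0);  [13] (1, 0, 2, 0, 0);  [14] (0, 0, 1, 2, 0);  [15] (2, 0, 1, 0, 1);  [16] (1, 0, 1, 0, 0);  [17] (1, 0, 2, 0, 0);  [18] (2, 0, 1, 0, 1)

Grouping the 18 weights by Ā_5-representative: 4 linkage classes.

[[1, 3, 7, 16], [2, 6, 8, 15, 18], [4, 5, 9, 12, 14], [10, 11, 13, 17]]


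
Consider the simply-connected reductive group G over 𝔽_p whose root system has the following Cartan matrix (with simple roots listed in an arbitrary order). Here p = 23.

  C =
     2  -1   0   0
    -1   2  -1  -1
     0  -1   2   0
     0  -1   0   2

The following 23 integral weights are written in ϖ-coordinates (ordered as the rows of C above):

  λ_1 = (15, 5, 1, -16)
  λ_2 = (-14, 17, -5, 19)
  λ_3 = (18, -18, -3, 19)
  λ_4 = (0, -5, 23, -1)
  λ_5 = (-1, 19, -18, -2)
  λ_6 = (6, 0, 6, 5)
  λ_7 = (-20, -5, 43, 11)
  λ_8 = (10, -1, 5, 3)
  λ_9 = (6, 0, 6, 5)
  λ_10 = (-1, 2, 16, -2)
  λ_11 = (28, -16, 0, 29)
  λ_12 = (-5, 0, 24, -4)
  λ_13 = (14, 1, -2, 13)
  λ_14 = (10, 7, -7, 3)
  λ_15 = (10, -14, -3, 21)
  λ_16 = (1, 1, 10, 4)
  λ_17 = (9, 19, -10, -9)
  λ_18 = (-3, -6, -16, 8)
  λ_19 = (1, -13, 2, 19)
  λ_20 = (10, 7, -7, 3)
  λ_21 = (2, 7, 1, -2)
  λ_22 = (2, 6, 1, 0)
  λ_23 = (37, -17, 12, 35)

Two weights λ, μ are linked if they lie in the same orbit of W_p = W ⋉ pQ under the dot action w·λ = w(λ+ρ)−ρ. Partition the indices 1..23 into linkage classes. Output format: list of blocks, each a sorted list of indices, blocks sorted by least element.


Dynkin diagram of C (from the 6 off-diagonal −1 entries): D_4.

Folding the 23 weights λ_j+ρ into Ā_23 (reps in the given 4-coord order):

    λ_1+ρ ↦ (7, 1, 7, 6)
    λ_2+ρ ↦ (2, 2, 11, 5)
    λ_3+ρ ↦ (0, 2, 17, 1)
    λ_4+ρ ↦ (0, 2, 17, 1)
    λ_5+ρ ↦ (0, 2, 17, 1)
    λ_6+ρ ↦ (7, 1, 7, 6)
    λ_7+ρ ↦ (11, 0, 6, 4)
    λ_8+ρ ↦ (11, 0, 6, 4)
    λ_9+ρ ↦ (7, 1, 7, 6)
    λ_10+ρ ↦ (0, 2, 17, 1)
    λ_11+ρ ↦ (7, 1, 7, 6)
    λ_12+ρ ↦ (0, 2, 17, 1)
    λ_13+ρ ↦ (7, 1, 7, 6)
    λ_14+ρ ↦ (11, 0, 6, 4)
    λ_15+ρ ↦ (2, 2, 11, 5)
    λ_16+ρ ↦ (2, 2, 11, 5)
    λ_17+ρ ↦ (3, 7, 2, 1)
    λ_18+ρ ↦ (2, 2, 11, 5)
    λ_19+ρ ↦ (3, 7, 2, 1)
    λ_20+ρ ↦ (11, 0, 6, 4)
    λ_21+ρ ↦ (3, 7, 2, 1)
    λ_22+ρ ↦ (3, 7, 2, 1)
    λ_23+ρ ↦ (3, 7, 2, 1)

The 23 indices split into 5 linkage classes (same alcove rep ⇔ same W_23-dot-orbit):

[[1, 6, 9, 11, 13], [2, 15, 16, 18], [3, 4, 5, 10, 12], [7, 8, 14, 20], [17, 19, 21, 22, 23]]


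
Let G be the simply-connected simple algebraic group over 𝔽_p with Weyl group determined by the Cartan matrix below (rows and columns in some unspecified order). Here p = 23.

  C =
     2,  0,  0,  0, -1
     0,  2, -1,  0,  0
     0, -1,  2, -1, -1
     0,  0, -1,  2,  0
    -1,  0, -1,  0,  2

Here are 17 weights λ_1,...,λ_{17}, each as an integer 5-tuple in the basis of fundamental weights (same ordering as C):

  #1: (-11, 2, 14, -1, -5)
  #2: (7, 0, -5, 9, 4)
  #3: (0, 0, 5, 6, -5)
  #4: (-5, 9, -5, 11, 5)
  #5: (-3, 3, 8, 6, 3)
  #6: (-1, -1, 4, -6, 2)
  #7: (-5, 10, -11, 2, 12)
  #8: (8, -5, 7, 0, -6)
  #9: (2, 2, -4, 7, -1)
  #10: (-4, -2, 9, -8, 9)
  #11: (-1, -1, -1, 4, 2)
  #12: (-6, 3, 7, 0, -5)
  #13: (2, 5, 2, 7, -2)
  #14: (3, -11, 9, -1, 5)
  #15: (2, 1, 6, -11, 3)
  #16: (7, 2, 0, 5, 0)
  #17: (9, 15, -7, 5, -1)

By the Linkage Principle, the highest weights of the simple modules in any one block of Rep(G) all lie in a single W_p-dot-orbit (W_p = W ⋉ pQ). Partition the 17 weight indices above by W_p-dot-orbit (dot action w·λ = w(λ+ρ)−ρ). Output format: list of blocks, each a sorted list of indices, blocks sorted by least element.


C ↔ D_5 under row/col permutation; |W(D_5)| = 1920.

Each λ_j+ρ reduced to Ā_23; 5-tuples below use C's row order:

  λ_1 → (4, 3, 1, 0, 4)
  λ_2 → (8, 3, 1, 6, 1)
  λ_3 → (3, 1, 2, 7, 1)
  λ_4 → (2, 6, 2, 8, 1)
  λ_5 → (8, 3, 1, 6, 1)
  λ_6 → (0, 0, 0, 5, 3)
  λ_7 → (3, 1, 2, 7, 1)
  λ_8 → (4, 3, 1, 0, 4)
  λ_9 → (0, 0, 0, 5, 3)
  λ_10 → (3, 1, 2, 7, 1)
  λ_11 → (0, 0, 0, 5, 3)
  λ_12 → (4, 3, 1, 0, 4)
  λ_13 → (2, 6, 2, 8, 1)
  λ_14 → (4, 10, 0, 0, 3)
  λ_15 → (3, 1, 2, 7, 1)
  λ_16 → (8, 3, 1, 6, 1)
  λ_17 → (4, 10, 0, 0, 3)

Linkage partition of the 17 weights (6 classes, p=23):

[[1, 8, 12], [2, 5, 16], [3, 7, 10, 15], [4, 13], [6, 9, 11], [14, 17]]


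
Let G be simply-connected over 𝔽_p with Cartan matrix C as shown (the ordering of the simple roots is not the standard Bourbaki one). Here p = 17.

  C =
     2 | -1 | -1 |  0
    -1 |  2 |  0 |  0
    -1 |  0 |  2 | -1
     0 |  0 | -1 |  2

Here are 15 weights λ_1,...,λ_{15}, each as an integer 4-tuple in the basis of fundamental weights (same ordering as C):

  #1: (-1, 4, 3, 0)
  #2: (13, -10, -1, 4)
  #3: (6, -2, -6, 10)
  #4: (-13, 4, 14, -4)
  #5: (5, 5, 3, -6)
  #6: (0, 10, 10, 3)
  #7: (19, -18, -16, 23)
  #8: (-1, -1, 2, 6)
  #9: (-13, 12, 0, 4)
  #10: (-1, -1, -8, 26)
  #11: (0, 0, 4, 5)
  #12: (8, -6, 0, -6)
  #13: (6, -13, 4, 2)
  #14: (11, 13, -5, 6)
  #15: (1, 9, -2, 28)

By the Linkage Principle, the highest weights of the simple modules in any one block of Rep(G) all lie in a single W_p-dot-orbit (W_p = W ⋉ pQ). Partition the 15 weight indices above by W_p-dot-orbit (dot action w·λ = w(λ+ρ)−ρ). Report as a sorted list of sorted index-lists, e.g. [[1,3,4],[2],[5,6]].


Dynkin diagram of C (from the 6 off-diagonal −1 entries): A_4.

Folding the 15 weights λ_j+ρ into Ā_17 (reps in the given 4-coord order):

    λ_1 → (0, 5, 4, 1)
    λ_2 → (5, 7, 0, 3)
    λ_3 → (1, 1, 5, 6)
    λ_4 → (5, 7, 0, 3)
    λ_5 → (5, 6, 1, 4)
    λ_6 → (1, 1, 5, 6)
    λ_7 → (5, 7, 0, 3)
    λ_8 → (0, 0, 3, 7)
    λ_9 → (1, 1, 5, 6)
    λ_10 → (0, 0, 3, 7)
    λ_11 → (1, 1, 5, 6)
    λ_12 → (0, 5, 4, 1)
    λ_13 → (5, 7, 0, 3)
    λ_14 → (3, 2, 5, 4)
    λ_15 → (1, 1, 5, 6)

6 distinct reps among the 15 weights ⇒ 6 W_17-linkage classes:

[[1, 12], [2, 4, 7, 13], [3, 6, 9, 11, 15], [5], [8, 10], [14]]


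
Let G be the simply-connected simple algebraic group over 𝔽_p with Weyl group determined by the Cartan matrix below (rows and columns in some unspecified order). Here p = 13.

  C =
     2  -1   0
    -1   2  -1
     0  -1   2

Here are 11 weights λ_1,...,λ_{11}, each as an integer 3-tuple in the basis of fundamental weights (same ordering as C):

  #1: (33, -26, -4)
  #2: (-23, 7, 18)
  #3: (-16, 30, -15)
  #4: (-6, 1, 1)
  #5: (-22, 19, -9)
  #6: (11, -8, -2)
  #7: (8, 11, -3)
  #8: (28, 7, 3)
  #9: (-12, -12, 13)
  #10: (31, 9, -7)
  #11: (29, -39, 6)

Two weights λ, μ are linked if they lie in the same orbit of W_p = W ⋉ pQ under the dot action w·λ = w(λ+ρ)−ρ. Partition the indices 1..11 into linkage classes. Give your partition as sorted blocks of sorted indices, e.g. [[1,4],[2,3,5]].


Dynkin diagram of C (from the 4 off-diagonal −1 entries): A_3.

W_13-reps of the 11 weights in Ā_13 (same 3-coord order as C):

    λ_1+ρ ↦ (1, 4, 6)
    λ_2+ρ ↦ (4, 1, 7)
    λ_3+ρ ↦ (2, 2, 1)
    λ_4+ρ ↦ (2, 2, 1)
    λ_5+ρ ↦ (4, 1, 7)
    λ_6+ρ ↦ (4, 1, 7)
    λ_7+ρ ↦ (1, 4, 6)
    λ_8+ρ ↦ (2, 2, 1)
    λ_9+ρ ↦ (2, 2, 1)
    λ_10+ρ ↦ (3, 3, 3)
    λ_11+ρ ↦ (4, 1, 7)

Linkage partition of the 11 weights (4 classes, p=13):

[[1, 7], [2, 5, 6, 11], [3, 4, 8, 9], [10]]


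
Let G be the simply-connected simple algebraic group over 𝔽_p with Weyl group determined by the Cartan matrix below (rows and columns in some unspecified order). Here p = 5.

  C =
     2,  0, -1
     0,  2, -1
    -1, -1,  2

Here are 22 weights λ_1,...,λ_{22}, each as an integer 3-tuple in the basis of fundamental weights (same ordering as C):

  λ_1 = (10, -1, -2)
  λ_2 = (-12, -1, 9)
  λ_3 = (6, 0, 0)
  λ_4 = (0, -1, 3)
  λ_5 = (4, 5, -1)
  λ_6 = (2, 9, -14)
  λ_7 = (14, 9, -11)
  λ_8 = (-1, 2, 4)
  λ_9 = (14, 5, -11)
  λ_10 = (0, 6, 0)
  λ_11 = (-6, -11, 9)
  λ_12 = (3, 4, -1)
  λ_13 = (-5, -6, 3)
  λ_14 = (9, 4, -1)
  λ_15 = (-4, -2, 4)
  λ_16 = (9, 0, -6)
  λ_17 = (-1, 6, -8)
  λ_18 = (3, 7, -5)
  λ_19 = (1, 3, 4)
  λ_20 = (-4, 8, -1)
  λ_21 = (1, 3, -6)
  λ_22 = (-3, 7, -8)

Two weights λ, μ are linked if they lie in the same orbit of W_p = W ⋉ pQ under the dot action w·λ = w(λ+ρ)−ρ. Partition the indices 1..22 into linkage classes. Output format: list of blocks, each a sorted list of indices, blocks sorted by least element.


C ↔ A_3 under row/col permutation; |W(A_3)| = 24.

Each λ_j+ρ reduced to Ā_5; 3-tuples below use C's row order:

  λ_1 → (1, 0, 4);  λ_2 → (1, 0, 4);  λ_3 → (1, 1, 2);  λ_4 → (1, 0, 4);  λ_5 → (0, 1, 0);  λ_6 → (3, 0, 2);  λ_7 → (5, 0, 0);  λ_8 → (3, 0, 2);  λ_9 → (1, 0, 4);  λ_10 → (1, 1, 2);  λ_11 → (5, 0, 0);  λ_12 → (0, 1, 0);  λ_13 → (1, 0, 4);  λ_14 → (5, 0, 0);  λ_15 → (3, 1, 1);  λ_16 → (0, 1, 0);  λ_17 → (3, 0, 2);  λ_18 → (3, 1, 1);  λ_19 → (3, 1, 1);  λ_20 → (3, 1, 1);  λ_21 → (3, 1, 1);  λ_22 → (1, 1, 2)

Partition of {1..22} into 6 W_5-dot-orbits:

[[1, 2, 4, 9, 13], [3, 10, 22], [5, 12, 16], [6, 8, 17], [7, 11, 14], [15, 18, 19, 20, 21]]


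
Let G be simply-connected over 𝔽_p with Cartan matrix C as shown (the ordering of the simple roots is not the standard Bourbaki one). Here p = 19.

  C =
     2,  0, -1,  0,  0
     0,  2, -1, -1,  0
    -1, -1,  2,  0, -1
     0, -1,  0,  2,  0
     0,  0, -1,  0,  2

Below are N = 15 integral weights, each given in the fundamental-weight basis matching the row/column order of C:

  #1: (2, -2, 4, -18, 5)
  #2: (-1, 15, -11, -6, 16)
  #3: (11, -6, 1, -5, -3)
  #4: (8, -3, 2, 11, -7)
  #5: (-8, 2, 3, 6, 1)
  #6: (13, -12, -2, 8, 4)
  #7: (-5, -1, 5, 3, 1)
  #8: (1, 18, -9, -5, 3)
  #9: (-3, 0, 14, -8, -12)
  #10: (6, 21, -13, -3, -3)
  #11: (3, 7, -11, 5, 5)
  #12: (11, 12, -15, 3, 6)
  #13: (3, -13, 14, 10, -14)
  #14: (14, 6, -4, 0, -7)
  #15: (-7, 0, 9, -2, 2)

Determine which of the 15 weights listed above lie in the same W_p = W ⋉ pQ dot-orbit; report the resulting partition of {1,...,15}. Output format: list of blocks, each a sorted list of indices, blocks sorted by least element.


D_5 Cartan matrix, 5 simple roots permuted; ρ=(1,1,1,1,1).

λ_j+ρ reflected into Ā_19 (⟨·,θ^∨⟩≤19); 5-tuples as given:

  [1] (6, 0, 4, 1, 3);  [2] (6, 0, 4, 1, 3);  [3] (0, 2, 3, 0, 4);  [4] (4, 0, 2, 7, 1);  [5] (4, 0, 2, 7, 1);  [6] (2, 2, 2, 1, 7);  [7] (4, 0, 2, 4, 2);  [8] (4, 0, 2, 4, 2);  [9] (2, 2, 2, 1, 7);  [10] (2, 2, 2, 1, 7);  [11] (4, 0, 2, 4, 2);  [12] (2, 2, 2, 1, 7);  [13] (6, 0, 4, 1, 3);  [14] (6, 0, 4, 1, 3);  [15] (6, 0, 4, 1, 3)

These 15 weights hit 5 W_19-dot-orbits; sizes (5, 1, 2, 4, 3):

[[1, 2, 13, 14, 15], [3], [4, 5], [6, 9, 10, 12], [7, 8, 11]]


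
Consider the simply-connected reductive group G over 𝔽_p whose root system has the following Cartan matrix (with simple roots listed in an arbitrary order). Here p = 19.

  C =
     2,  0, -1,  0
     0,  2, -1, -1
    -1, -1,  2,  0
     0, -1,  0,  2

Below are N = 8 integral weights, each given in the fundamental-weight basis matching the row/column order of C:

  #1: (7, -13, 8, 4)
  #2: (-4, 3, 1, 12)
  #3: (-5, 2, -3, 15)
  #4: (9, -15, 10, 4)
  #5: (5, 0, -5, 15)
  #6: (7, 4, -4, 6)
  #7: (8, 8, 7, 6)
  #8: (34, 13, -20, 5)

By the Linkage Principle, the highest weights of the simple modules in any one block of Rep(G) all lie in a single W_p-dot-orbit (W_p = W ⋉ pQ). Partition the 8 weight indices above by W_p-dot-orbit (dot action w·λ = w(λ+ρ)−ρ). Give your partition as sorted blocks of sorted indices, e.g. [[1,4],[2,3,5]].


Dynkin diagram of C (from the 6 off-diagonal −1 entries): A_4.

λ_j+ρ reflected into Ā_19 (⟨·,θ^∨⟩≤19); 4-tuples as given:

  λ_1+ρ ↦ (5, 2, 3, 7);  λ_2+ρ ↦ (2, 3, 1, 13);  λ_3+ρ ↦ (2, 3, 1, 13);  λ_4+ρ ↦ (5, 2, 3, 7);  λ_5+ρ ↦ (2, 3, 1, 13);  λ_6+ρ ↦ (5, 2, 3, 7);  λ_7+ρ ↦ (5, 2, 3, 7);  λ_8+ρ ↦ (1, 11, 2, 5)

Linkage partition of the 8 weights (3 classes, p=19):

[[1, 4, 6, 7], [2, 3, 5], [8]]


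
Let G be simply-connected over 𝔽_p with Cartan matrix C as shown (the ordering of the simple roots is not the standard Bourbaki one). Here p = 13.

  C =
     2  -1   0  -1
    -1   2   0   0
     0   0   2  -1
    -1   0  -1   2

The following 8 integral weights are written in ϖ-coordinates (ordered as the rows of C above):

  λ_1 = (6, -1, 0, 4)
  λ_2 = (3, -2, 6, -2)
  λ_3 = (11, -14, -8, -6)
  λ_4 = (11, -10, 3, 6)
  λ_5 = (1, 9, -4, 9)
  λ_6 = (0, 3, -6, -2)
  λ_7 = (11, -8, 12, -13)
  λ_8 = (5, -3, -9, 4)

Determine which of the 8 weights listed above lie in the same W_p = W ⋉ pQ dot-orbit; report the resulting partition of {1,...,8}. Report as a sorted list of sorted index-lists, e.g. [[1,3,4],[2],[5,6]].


Cartan matrix: type A_4 (|W|=120); un-permuting the 4 rows.

λ_j+ρ reflected into Ā_13 (⟨·,θ^∨⟩≤13); 4-tuples as given:

  λ_1 → (7, 0, 1, 5)
  λ_2 → (2, 1, 6, 1)
  λ_3 → (7, 0, 1, 5)
  λ_4 → (2, 1, 6, 1)
  λ_5 → (2, 1, 6, 1)
  λ_6 → (4, 1, 1, 0)
  λ_7 → (7, 0, 1, 5)
  λ_8 → (1, 2, 5, 3)

4 distinct reps among the 8 weights ⇒ 4 W_13-linkage classes:

[[1, 3, 7], [2, 4, 5], [6], [8]]


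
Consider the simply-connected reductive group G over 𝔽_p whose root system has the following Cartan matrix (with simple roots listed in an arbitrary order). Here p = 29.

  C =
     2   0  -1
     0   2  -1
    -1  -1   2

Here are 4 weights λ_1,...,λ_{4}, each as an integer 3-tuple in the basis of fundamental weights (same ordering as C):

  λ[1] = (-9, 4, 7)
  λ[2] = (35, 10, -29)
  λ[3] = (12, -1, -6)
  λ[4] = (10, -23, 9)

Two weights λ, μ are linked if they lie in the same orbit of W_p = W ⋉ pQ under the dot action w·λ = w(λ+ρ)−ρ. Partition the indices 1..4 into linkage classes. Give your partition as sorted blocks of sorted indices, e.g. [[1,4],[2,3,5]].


A_3 Cartan matrix, 3 simple roots permuted; ρ=(1,1,1).

W_29-reps of the 4 weights in Ā_29 (same 3-coord order as C):

    λ_1 → (8, 5, 0)
    λ_2 → (1, 10, 11)
    λ_3 → (8, 5, 0)
    λ_4 → (1, 10, 11)

Linkage partition of the 4 weights (2 classes, p=29):

[[1, 3], [2, 4]]


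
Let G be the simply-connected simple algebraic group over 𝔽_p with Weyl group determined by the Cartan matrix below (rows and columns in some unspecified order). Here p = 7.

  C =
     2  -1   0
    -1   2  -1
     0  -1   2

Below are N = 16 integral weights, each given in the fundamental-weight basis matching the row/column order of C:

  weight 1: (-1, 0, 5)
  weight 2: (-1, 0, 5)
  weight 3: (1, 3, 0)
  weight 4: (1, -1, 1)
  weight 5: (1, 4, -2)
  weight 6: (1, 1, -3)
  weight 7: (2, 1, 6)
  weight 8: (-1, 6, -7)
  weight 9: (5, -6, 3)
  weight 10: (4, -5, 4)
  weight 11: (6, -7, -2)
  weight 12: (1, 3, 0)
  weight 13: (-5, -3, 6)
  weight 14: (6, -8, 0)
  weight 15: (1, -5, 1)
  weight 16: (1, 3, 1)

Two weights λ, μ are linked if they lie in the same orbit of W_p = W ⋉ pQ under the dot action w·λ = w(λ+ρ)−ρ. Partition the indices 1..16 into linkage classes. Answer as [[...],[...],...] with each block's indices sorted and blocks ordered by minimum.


Cartan matrix: type A_3 (|W|=24); un-permuting the 3 rows.

Alcove-folded reps (p=7, 16 weights, presented ϖ-order):

  λ_1 → (0, 1, 6);  λ_2 → (0, 1, 6);  λ_3 → (2, 4, 1);  λ_4 → (2, 0, 2);  λ_5 → (2, 4, 1);  λ_6 → (2, 0, 2);  λ_7 → (2, 0, 2);  λ_8 → (0, 1, 6);  λ_9 → (1, 4, 1);  λ_10 → (1, 4, 1);  λ_11 → (0, 1, 6);  λ_12 → (2, 4, 1);  λ_13 → (2, 4, 1);  λ_14 → (0, 1, 6);  λ_15 → (2, 0, 2);  λ_16 → (1, 4, 1)

4 distinct reps among the 16 weights ⇒ 4 W_7-linkage classes:

[[1, 2, 8, 11, 14], [3, 5, 12, 13], [4, 6, 7, 15], [9, 10, 16]]


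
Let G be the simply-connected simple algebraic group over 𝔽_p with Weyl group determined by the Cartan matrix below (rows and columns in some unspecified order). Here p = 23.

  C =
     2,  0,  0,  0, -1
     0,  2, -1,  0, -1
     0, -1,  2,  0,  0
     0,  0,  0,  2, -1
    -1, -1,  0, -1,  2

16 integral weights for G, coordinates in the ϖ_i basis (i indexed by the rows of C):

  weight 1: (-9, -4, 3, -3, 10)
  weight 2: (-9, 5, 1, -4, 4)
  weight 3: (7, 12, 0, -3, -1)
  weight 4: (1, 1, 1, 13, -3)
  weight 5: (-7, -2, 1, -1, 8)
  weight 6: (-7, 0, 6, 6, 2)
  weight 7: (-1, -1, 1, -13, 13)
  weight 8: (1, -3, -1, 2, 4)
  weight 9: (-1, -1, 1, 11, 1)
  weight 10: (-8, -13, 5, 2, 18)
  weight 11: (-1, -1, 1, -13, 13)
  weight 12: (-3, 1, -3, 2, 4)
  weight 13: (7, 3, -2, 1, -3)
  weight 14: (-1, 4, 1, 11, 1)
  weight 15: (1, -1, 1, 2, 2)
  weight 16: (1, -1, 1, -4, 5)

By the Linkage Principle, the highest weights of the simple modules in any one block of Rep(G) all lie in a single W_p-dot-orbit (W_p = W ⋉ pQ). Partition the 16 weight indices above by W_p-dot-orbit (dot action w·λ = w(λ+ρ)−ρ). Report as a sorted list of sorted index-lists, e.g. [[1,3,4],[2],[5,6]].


Type D_5, rank 5, |W|=1920; reorder rows/cols to standard.

Ā_23 reps of the 16 weights (D_5, coords as presented):

  [1] (6, 1, 1, 0, 2)
  [2] (2, 0, 2, 3, 3)
  [3] (6, 1, 1, 0, 2)
  [4] (0, 0, 2, 12, 2)
  [5] (6, 1, 1, 0, 2)
  [6] (3, 2, 5, 4, 1)
  [7] (0, 0, 2, 12, 2)
  [8] (2, 0, 2, 3, 3)
  [9] (0, 0, 2, 12, 2)
  [10] (7, 1, 6, 3, 0)
  [11] (0, 0, 2, 12, 2)
  [12] (2, 0, 2, 3, 3)
  [13] (6, 1, 1, 0, 2)
  [14] (0, 0, 2, 12, 2)
  [15] (2, 0, 2, 3, 3)
  [16] (2, 0, 2, 3, 3)

5 distinct reps among the 16 weights ⇒ 5 W_23-linkage classes:

[[1, 3, 5, 13], [2, 8, 12, 15, 16], [4, 7, 9, 11, 14], [6], [10]]


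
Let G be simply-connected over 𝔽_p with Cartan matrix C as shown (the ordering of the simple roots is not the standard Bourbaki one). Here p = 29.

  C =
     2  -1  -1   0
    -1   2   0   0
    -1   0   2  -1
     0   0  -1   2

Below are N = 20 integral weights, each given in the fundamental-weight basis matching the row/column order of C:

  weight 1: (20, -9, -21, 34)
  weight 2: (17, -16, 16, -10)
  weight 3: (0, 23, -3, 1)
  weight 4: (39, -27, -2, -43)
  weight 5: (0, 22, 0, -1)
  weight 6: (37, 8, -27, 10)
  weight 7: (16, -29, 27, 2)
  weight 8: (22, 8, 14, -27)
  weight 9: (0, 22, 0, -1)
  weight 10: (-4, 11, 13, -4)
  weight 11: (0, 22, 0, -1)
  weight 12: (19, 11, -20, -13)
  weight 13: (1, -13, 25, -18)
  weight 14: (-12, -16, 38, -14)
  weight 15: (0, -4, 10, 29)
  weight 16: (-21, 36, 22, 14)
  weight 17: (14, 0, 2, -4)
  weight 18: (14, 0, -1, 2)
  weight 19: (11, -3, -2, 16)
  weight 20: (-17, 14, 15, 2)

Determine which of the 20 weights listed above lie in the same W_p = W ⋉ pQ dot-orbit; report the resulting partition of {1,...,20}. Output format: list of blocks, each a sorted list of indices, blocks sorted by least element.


Root system A_4: the 4×4 matrix C matches after relabeling.

Folding the 20 weights λ_j+ρ into Ā_29 (reps in the given 4-coord order):

  1: (1, 6, 13, 8);  2: (3, 9, 8, 3);  3: (1, 23, 1, 0);  4: (15, 1, 0, 3);  5: (1, 23, 1, 0);  6: (3, 9, 8, 3);  7: (9, 2, 1, 16);  8: (3, 9, 8, 3);  9: (1, 23, 1, 0);  10: (3, 9, 8, 3);  11: (1, 23, 1, 0);  12: (9, 2, 1, 16);  13: (9, 2, 1, 16);  14: (15, 1, 0, 3);  15: (9, 2, 1, 16);  16: (3, 9, 8, 3);  17: (15, 1, 0, 3);  18: (15, 1, 0, 3);  19: (9, 2, 1, 16);  20: (15, 1, 0, 3)

These 20 weights hit 5 W_29-dot-orbits; sizes (1, 5, 4, 5, 5):

[[1], [2, 6, 8, 10, 16], [3, 5, 9, 11], [4, 14, 17, 18, 20], [7, 12, 13, 15, 19]]


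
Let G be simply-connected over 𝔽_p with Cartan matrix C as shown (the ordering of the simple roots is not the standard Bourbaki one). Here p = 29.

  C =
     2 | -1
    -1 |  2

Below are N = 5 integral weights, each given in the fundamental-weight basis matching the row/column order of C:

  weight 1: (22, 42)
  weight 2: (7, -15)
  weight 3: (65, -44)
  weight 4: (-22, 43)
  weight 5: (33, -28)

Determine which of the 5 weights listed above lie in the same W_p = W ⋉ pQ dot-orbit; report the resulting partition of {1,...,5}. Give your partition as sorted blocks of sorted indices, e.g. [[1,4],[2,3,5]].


A_2 Cartan matrix, 2 simple roots permuted; ρ=(1,1).

Alcove-folded reps (p=29, 5 weights, presented ϖ-order):

  λ_1 → (6, 8) · λ_2 → (6, 8) · λ_3 → (6, 8) · λ_4 → (6, 8) · λ_5 → (2, 22)

Linkage partition of the 5 weights (2 classes, p=29):

[[1, 2, 3, 4], [5]]


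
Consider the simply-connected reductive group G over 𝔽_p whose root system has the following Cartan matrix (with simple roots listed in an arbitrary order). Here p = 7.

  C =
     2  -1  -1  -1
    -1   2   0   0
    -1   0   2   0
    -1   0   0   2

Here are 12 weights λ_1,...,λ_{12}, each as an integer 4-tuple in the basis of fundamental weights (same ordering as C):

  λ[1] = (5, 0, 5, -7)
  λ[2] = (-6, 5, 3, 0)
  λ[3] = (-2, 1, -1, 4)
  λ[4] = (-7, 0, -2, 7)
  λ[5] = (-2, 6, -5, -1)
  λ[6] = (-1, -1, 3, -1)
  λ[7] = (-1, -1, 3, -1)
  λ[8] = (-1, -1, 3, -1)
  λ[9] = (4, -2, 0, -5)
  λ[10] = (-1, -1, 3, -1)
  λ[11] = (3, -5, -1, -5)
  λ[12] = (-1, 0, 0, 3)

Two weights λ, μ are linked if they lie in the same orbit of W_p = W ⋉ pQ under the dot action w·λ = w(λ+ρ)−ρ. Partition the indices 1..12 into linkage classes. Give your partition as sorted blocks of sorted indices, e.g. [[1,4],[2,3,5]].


Cartan matrix: type D_4 (|W|=192); un-permuting the 4 rows.

Folding the 12 weights λ_j+ρ into Ā_7 (reps in the given 4-coord order):

  λ_1+ρ ↦ (1, 5, 0, 0)
  λ_2+ρ ↦ (0, 1, 1, 4)
  λ_3+ρ ↦ (0, 1, 1, 4)
  λ_4+ρ ↦ (0, 1, 1, 4)
  λ_5+ρ ↦ (1, 1, 0, 4)
  λ_6+ρ ↦ (0, 0, 4, 0)
  λ_7+ρ ↦ (0, 0, 4, 0)
  λ_8+ρ ↦ (0, 0, 4, 0)
  λ_9+ρ ↦ (0, 1, 1, 4)
  λ_10+ρ ↦ (0, 0, 4, 0)
  λ_11+ρ ↦ (0, 0, 4, 0)
  λ_12+ρ ↦ (0, 1, 1, 4)

These 12 weights hit 4 W_7-dot-orbits; sizes (1, 5, 1, 5):

[[1], [2, 3, 4, 9, 12], [5], [6, 7, 8, 10, 11]]


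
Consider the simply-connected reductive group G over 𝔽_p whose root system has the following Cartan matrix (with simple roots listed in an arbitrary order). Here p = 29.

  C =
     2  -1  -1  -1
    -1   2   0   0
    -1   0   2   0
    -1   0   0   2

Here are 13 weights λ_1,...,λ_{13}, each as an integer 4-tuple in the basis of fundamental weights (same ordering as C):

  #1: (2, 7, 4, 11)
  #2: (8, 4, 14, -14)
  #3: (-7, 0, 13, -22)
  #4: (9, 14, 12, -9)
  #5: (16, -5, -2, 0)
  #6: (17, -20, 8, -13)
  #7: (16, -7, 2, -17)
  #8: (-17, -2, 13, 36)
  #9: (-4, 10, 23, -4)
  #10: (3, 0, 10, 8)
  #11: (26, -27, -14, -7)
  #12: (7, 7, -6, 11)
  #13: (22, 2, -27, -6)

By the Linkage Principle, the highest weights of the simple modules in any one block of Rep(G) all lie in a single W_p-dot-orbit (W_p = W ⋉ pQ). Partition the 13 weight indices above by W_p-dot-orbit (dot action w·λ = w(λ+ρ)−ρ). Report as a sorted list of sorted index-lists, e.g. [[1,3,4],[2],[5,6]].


Cartan matrix: type D_4 (|W|=192); un-permuting the 4 rows.

Each λ_j+ρ reduced to Ā_29; 4-tuples below use C's row order:

    [1] (1, 8, 5, 12)
    [2] (4, 1, 11, 9)
    [3] (1, 8, 5, 12)
    [4] (8, 6, 4, 1)
    [5] (11, 4, 1, 1)
    [6] (8, 6, 4, 1)
    [7] (3, 1, 2, 11)
    [8] (1, 8, 5, 12)
    [9] (0, 5, 18, 3)
    [10] (4, 1, 11, 9)
    [11] (1, 8, 5, 12)
    [12] (1, 8, 5, 12)
    [13] (0, 5, 18, 3)

6 distinct reps among the 13 weights ⇒ 6 W_29-linkage classes:

[[1, 3, 8, 11, 12], [2, 10], [4, 6], [5], [7], [9, 13]]


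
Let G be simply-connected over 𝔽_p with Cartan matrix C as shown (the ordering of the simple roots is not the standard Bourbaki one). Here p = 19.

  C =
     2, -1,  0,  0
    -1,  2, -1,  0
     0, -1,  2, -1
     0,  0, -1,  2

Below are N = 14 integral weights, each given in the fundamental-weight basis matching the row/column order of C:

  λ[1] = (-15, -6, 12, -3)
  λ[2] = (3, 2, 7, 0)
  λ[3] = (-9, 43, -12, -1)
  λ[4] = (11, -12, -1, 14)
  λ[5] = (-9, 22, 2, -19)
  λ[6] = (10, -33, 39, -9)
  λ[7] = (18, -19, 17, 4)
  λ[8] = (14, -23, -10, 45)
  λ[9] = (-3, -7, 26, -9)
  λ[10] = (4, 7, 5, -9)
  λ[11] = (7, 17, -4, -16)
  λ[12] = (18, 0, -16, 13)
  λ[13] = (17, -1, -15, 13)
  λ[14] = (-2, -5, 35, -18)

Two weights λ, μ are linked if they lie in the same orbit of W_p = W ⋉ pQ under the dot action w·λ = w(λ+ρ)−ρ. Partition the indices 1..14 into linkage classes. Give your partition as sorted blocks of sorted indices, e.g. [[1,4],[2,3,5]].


A_4 Cartan matrix, 4 simple roots permuted; ρ=(1,1,1,1).

Folding the 14 weights λ_j+ρ into Ā_19 (reps in the given 4-coord order):

  λ_1+ρ ↦ (5, 6, 2, 6) · λ_2+ρ ↦ (4, 3, 8, 1) · λ_3+ρ ↦ (5, 6, 2, 6) · λ_4+ρ ↦ (1, 0, 11, 4) · λ_5+ρ ↦ (1, 0, 11, 4) · λ_6+ρ ↦ (2, 0, 11, 0) · λ_7+ρ ↦ (4, 14, 0, 0) · λ_8+ρ ↦ (4, 3, 8, 1) · λ_9+ρ ↦ (2, 0, 11, 0) · λ_10+ρ ↦ (5, 6, 2, 6) · λ_11+ρ ↦ (1, 0, 11, 4) · λ_12+ρ ↦ (4, 14, 0, 0) · λ_13+ρ ↦ (4, 14, 0, 0) · λ_14+ρ ↦ (1, 12, 2, 0)

These 14 weights hit 6 W_19-dot-orbits; sizes (3, 2, 3, 2, 3, 1):

[[1, 3, 10], [2, 8], [4, 5, 11], [6, 9], [7, 12, 13], [14]]


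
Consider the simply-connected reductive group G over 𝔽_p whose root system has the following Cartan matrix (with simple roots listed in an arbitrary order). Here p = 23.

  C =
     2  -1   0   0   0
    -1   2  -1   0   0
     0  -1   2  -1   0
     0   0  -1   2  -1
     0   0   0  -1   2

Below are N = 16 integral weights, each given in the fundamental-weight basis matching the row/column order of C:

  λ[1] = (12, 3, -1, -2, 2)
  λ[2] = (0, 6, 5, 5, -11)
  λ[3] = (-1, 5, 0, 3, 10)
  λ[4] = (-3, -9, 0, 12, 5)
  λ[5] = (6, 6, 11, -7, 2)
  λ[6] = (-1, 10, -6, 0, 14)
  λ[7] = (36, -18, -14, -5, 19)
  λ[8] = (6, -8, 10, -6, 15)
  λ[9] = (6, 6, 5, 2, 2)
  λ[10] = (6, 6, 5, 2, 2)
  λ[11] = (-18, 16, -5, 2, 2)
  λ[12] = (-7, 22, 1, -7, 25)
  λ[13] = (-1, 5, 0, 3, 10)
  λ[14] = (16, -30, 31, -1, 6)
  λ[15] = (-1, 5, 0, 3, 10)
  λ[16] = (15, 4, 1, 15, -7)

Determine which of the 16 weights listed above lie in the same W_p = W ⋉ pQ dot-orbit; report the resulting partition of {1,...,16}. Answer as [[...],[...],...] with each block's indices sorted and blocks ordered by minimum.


A_5 Cartan matrix, 5 simple roots permuted; ρ=(1,1,1,1,1).

Alcove-folded reps (p=23, 16 weights, presented ϖ-order):

    1: (13, 3, 1, 0, 2)
    2: (1, 7, 2, 4, 6)
    3: (0, 6, 1, 4, 11)
    4: (1, 7, 2, 4, 6)
    5: (4, 7, 6, 3, 0)
    6: (0, 6, 1, 4, 11)
    7: (4, 7, 6, 3, 0)
    8: (0, 6, 1, 4, 11)
    9: (4, 7, 6, 3, 0)
    10: (4, 7, 6, 3, 0)
    11: (13, 3, 1, 0, 2)
    12: (13, 3, 1, 0, 2)
    13: (0, 6, 1, 4, 11)
    14: (4, 7, 6, 3, 0)
    15: (0, 6, 1, 4, 11)
    16: (0, 5, 2, 0, 10)

These 16 weights hit 5 W_23-dot-orbits; sizes (3, 2, 5, 5, 1):

[[1, 11, 12], [2, 4], [3, 6, 8, 13, 15], [5, 7, 9, 10, 14], [16]]


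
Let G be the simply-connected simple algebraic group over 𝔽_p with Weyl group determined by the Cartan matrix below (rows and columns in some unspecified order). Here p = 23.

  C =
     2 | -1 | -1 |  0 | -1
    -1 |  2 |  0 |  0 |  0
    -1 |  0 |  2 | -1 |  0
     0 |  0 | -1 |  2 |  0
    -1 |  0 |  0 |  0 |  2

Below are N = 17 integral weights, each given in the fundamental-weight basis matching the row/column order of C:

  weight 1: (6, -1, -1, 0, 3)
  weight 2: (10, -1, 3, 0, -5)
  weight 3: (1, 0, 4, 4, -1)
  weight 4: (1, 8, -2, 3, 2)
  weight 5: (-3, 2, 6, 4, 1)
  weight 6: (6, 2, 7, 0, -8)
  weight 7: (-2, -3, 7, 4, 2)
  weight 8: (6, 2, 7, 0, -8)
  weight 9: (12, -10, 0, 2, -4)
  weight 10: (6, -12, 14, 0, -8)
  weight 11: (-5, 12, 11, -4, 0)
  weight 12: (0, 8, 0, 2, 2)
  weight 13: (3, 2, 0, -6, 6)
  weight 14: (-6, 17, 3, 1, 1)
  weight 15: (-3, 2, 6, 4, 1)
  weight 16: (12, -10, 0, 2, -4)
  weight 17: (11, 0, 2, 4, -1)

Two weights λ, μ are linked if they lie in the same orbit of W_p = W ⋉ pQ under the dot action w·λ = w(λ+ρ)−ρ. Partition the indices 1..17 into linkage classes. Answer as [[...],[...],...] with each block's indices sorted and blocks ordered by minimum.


Dynkin diagram of C (from the 8 off-diagonal −1 entries): D_5.

Alcove-folded reps (p=23, 17 weights, presented ϖ-order):

  [1] (7, 0, 0, 1, 4)
  [2] (7, 0, 0, 1, 4)
  [3] (2, 1, 5, 5, 0)
  [4] (1, 9, 1, 3, 3)
  [5] (2, 1, 5, 5, 0)
  [6] (0, 3, 4, 1, 7)
  [7] (2, 1, 5, 5, 0)
  [8] (0, 3, 4, 1, 7)
  [9] (1, 9, 1, 3, 3)
  [10] (7, 0, 0, 1, 4)
  [11] (1, 9, 1, 3, 3)
  [12] (1, 9, 1, 3, 3)
  [13] (0, 3, 4, 1, 7)
  [14] (1, 13, 1, 1, 3)
  [15] (2, 1, 5, 5, 0)
  [16] (1, 9, 1, 3, 3)
  [17] (2, 1, 5, 5, 0)

The 17 indices split into 5 linkage classes (same alcove rep ⇔ same W_23-dot-orbit):

[[1, 2, 10], [3, 5, 7, 15, 17], [4, 9, 11, 12, 16], [6, 8, 13], [14]]


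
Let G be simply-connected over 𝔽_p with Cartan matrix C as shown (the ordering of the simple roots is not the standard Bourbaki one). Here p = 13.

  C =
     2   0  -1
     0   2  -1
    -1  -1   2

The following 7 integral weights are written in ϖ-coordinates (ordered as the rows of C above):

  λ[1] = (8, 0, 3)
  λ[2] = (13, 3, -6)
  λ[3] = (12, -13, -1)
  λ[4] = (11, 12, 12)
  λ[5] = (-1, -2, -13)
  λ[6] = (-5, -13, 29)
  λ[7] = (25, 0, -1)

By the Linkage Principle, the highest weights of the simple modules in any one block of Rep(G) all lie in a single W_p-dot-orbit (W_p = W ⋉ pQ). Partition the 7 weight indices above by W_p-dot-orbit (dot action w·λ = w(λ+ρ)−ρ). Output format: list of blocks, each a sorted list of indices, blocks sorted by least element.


Dynkin diagram of C (from the 4 off-diagonal −1 entries): A_3.

Alcove-folded reps (p=13, 7 weights, presented ϖ-order):

  [1] (8, 0, 4);  [2] (8, 0, 4);  [3] (1, 0, 12);  [4] (1, 0, 12);  [5] (1, 0, 12);  [6] (8, 0, 4);  [7] (1, 0, 12)

The 7 indices split into 2 linkage classes (same alcove rep ⇔ same W_13-dot-orbit):

[[1, 2, 6], [3, 4, 5, 7]]


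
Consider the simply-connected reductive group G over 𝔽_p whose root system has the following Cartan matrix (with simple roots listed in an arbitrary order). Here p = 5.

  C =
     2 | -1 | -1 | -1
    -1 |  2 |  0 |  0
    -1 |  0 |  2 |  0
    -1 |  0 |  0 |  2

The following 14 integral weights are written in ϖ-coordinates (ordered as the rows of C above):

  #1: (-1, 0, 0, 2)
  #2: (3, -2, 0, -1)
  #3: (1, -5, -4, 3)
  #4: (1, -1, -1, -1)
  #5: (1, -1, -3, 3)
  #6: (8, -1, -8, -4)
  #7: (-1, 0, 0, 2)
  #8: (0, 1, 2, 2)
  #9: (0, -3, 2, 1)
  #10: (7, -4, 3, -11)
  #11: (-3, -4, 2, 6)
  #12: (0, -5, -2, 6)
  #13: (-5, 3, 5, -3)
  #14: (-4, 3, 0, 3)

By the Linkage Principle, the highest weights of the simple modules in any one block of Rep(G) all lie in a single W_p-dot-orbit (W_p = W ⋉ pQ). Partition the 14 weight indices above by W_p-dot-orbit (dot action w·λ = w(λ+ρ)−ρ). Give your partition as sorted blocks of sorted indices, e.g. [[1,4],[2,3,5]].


Dynkin diagram of C (from the 6 off-diagonal −1 entries): D_4.

Each λ_j+ρ reduced to Ā_5; 4-tuples below use C's row order:

  λ_1+ρ ↦ (0, 1, 1, 3)
  λ_2+ρ ↦ (0, 1, 1, 0)
  λ_3+ρ ↦ (0, 1, 2, 1)
  λ_4+ρ ↦ (2, 0, 0, 0)
  λ_5+ρ ↦ (0, 1, 1, 3)
  λ_6+ρ ↦ (0, 2, 1, 1)
  λ_7+ρ ↦ (0, 1, 1, 3)
  λ_8+ρ ↦ (0, 2, 1, 1)
  λ_9+ρ ↦ (0, 1, 2, 1)
  λ_10+ρ ↦ (0, 1, 2, 2)
  λ_11+ρ ↦ (2, 0, 0, 0)
  λ_12+ρ ↦ (0, 2, 1, 1)
  λ_13+ρ ↦ (0, 1, 1, 3)
  λ_14+ρ ↦ (0, 1, 2, 1)

Partition of {1..14} into 6 W_5-dot-orbits:

[[1, 5, 7, 13], [2], [3, 9, 14], [4, 11], [6, 8, 12], [10]]
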